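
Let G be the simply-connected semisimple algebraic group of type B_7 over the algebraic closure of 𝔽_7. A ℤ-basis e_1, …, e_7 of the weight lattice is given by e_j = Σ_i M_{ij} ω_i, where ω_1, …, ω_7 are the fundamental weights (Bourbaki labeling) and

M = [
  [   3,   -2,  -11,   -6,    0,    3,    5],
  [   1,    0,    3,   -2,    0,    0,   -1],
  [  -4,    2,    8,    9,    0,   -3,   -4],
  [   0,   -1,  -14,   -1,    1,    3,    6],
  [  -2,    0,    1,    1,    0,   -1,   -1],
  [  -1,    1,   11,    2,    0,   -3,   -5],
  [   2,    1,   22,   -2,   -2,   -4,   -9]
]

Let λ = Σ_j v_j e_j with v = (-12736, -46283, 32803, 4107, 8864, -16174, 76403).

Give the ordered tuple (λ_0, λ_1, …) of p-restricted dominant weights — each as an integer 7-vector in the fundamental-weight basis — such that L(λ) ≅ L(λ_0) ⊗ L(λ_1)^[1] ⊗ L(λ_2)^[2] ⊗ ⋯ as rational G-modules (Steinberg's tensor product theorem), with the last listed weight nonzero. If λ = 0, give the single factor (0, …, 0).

((3, 6, 3, 0, 4, 5, 2), (3, 3, 5, 4, 6, 6, 1), (6, 0, 6, 6, 1, 5, 0), (6, 3, 1, 4, 6, 5, 3))

Change of basis e → ω: c = M·v where v = (-12736, -46283, 32803, 4107, 8864, -16174, 76403):
  c_1 = (3)·(-12736) + (-2)·(-46283) + (-11)·(32803) + (-6)·(4107) + (0)·(8864) + (3)·(-16174) + (5)·(76403) = 2376
  c_2 = (1)·(-12736) + (0)·(-46283) + (3)·(32803) + (-2)·(4107) + (0)·(8864) + (0)·(-16174) + (-1)·(76403) = 1056
  c_3 = (-4)·(-12736) + (2)·(-46283) + (8)·(32803) + (9)·(4107) + (0)·(8864) + (-3)·(-16174) + (-4)·(76403) = 675
  c_4 = (0)·(-12736) + (-1)·(-46283) + (-14)·(32803) + (-1)·(4107) + (1)·(8864) + (3)·(-16174) + (6)·(76403) = 1694
  c_5 = (-2)·(-12736) + (0)·(-46283) + (1)·(32803) + (1)·(4107) + (0)·(8864) + (-1)·(-16174) + (-1)·(76403) = 2153
  c_6 = (-1)·(-12736) + (1)·(-46283) + (11)·(32803) + (2)·(4107) + (0)·(8864) + (-3)·(-16174) + (-5)·(76403) = 2007
  c_7 = (2)·(-12736) + (1)·(-46283) + (22)·(32803) + (-2)·(4107) + (-2)·(8864) + (-4)·(-16174) + (-9)·(76403) = 1038
Base-7 expansion of each c_i:
  c_1 = 2376 = 3·7^0 + 3·7^1 + 6·7^2 + 6·7^3
  c_2 = 1056 = 6·7^0 + 3·7^1 + 0·7^2 + 3·7^3
  c_3 = 675 = 3·7^0 + 5·7^1 + 6·7^2 + 1·7^3
  c_4 = 1694 = 0·7^0 + 4·7^1 + 6·7^2 + 4·7^3
  c_5 = 2153 = 4·7^0 + 6·7^1 + 1·7^2 + 6·7^3
  c_6 = 2007 = 5·7^0 + 6·7^1 + 5·7^2 + 5·7^3
  c_7 = 1038 = 2·7^0 + 1·7^1 + 0·7^2 + 3·7^3
λ_0 = (3, 6, 3, 0, 4, 5, 2)
λ_1 = (3, 3, 5, 4, 6, 6, 1)
λ_2 = (6, 0, 6, 6, 1, 5, 0)
λ_3 = (6, 3, 1, 4, 6, 5, 3)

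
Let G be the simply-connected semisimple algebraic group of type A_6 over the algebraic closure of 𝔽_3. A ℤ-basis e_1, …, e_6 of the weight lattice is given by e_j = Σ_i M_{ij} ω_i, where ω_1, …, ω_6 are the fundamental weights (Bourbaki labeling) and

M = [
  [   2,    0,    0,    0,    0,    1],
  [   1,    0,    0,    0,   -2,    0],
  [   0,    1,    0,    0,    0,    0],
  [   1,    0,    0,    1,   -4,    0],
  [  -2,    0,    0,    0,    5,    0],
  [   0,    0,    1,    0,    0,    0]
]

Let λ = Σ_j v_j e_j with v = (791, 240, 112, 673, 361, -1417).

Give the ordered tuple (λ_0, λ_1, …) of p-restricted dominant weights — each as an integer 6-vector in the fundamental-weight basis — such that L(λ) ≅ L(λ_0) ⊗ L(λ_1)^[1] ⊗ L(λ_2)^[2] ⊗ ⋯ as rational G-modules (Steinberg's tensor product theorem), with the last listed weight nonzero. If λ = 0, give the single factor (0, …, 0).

Converting to the ω-basis (c_i = row i of M dotted with v = (791, 240, 112, 673, 361, -1417)):
  c_1 = (2)·(791) + (0)·(240) + (0)·(112) + (0)·(673) + (0)·(361) + (1)·(-1417) = 165
  c_2 = (1)·(791) + (0)·(240) + (0)·(112) + (0)·(673) + (-2)·(361) + (0)·(-1417) = 69
  c_3 = (0)·(791) + (1)·(240) + (0)·(112) + (0)·(673) + (0)·(361) + (0)·(-1417) = 240
  c_4 = (1)·(791) + (0)·(240) + (0)·(112) + (1)·(673) + (-4)·(361) + (0)·(-1417) = 20
  c_5 = (-2)·(791) + (0)·(240) + (0)·(112) + (0)·(673) + (5)·(361) + (0)·(-1417) = 223
  c_6 = (0)·(791) + (0)·(240) + (1)·(112) + (0)·(673) + (0)·(361) + (0)·(-1417) = 112
Expand coordinatewise in base 3:
  c_1 = 165 = 0·3^0 + 1·3^1 + 0·3^2 + 0·3^3 + 2·3^4
  c_2 = 69 = 0·3^0 + 2·3^1 + 1·3^2 + 2·3^3
  c_3 = 240 = 0·3^0 + 2·3^1 + 2·3^2 + 2·3^3 + 2·3^4
  c_4 = 20 = 2·3^0 + 0·3^1 + 2·3^2
  c_5 = 223 = 1·3^0 + 2·3^1 + 0·3^2 + 2·3^3 + 2·3^4
  c_6 = 112 = 1·3^0 + 1·3^1 + 0·3^2 + 1·3^3 + 1·3^4
Factor λ_0 = (0, 0, 0, 2, 1, 1)
Factor λ_1 = (1, 2, 2, 0, 2, 1)
Factor λ_2 = (0, 1, 2, 2, 0, 0)
Factor λ_3 = (0, 2, 2, 0, 2, 1)
Factor λ_4 = (2, 0, 2, 0, 2, 1)

((0, 0, 0, 2, 1, 1), (1, 2, 2, 0, 2, 1), (0, 1, 2, 2, 0, 0), (0, 2, 2, 0, 2, 1), (2, 0, 2, 0, 2, 1))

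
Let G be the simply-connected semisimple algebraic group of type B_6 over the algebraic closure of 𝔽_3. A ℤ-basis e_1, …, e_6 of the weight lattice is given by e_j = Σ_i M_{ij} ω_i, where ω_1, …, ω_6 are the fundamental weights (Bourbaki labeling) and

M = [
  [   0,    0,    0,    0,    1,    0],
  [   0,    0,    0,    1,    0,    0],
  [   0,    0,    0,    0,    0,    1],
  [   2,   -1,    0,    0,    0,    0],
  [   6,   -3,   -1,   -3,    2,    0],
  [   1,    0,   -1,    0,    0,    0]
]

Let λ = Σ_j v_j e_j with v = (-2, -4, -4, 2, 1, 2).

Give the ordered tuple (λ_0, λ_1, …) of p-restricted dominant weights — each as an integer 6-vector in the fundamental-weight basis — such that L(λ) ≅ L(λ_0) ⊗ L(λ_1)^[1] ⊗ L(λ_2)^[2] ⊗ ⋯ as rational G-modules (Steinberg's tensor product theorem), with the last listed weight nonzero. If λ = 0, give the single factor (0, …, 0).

((1, 2, 2, 0, 0, 2),)

ω-coordinates c = M·v, v = (-2, -4, -4, 2, 1, 2):
  c_1 = 0*-2 + 0*-4 + 0*-4 + 0*2 + 1*1 + 0*2 = 1
  c_2 = 0*-2 + 0*-4 + 0*-4 + 1*2 + 0*1 + 0*2 = 2
  c_3 = 0*-2 + 0*-4 + 0*-4 + 0*2 + 0*1 + 1*2 = 2
  c_4 = 2*-2 + -1*-4 + 0*-4 + 0*2 + 0*1 + 0*2 = 0
  c_5 = 6*-2 + -3*-4 + -1*-4 + -3*2 + 2*1 + 0*2 = 0
  c_6 = 1*-2 + 0*-4 + -1*-4 + 0*2 + 0*1 + 0*2 = 2
Expand coordinatewise in base 3:
  c_1 = 1 = 1·3^0
  c_2 = 2 = 2·3^0
  c_3 = 2 = 2·3^0
  c_4 = 0
  c_5 = 0
  c_6 = 2 = 2·3^0
p-restricted factor λ_0 = (1, 2, 2, 0, 0, 2)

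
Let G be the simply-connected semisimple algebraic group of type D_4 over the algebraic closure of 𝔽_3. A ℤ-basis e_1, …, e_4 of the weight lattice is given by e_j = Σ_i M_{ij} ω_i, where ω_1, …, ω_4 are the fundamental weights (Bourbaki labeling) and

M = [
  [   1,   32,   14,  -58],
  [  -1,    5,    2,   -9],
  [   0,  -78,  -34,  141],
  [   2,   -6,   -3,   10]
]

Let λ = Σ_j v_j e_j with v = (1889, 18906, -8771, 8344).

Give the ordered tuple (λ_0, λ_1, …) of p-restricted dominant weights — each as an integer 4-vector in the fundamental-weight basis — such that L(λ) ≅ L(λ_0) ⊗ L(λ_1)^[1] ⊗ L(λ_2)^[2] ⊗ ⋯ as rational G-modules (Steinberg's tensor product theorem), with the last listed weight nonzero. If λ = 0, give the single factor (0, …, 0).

((0, 0, 2, 2), (0, 1, 1, 1), (0, 0, 2, 1), (2, 0, 1, 0), (1, 0, 0, 1))

Change of basis e → ω: c = M·v where v = (1889, 18906, -8771, 8344):
  c_1 = (1)·(1889) + (32)·(18906) + (14)·(-8771) + (-58)·(8344) = 135
  c_2 = (-1)·(1889) + (5)·(18906) + (2)·(-8771) + (-9)·(8344) = 3
  c_3 = (0)·(1889) + (-78)·(18906) + (-34)·(-8771) + (141)·(8344) = 50
  c_4 = (2)·(1889) + (-6)·(18906) + (-3)·(-8771) + (10)·(8344) = 95
p = 3; digits c_i = Σ_j d_{ij}·3^j, 0 ≤ d_{ij} < 3:
  c_1 = 135 = 0·3^0 + 0·3^1 + 0·3^2 + 2·3^3 + 1·3^4
  c_2 = 3 = 0·3^0 + 1·3^1
  c_3 = 50 = 2·3^0 + 1·3^1 + 2·3^2 + 1·3^3
  c_4 = 95 = 2·3^0 + 1·3^1 + 1·3^2 + 0·3^3 + 1·3^4
p-restricted factor λ_0 = (0, 0, 2, 2)
p-restricted factor λ_1 = (0, 1, 1, 1)
p-restricted factor λ_2 = (0, 0, 2, 1)
p-restricted factor λ_3 = (2, 0, 1, 0)
p-restricted factor λ_4 = (1, 0, 0, 1)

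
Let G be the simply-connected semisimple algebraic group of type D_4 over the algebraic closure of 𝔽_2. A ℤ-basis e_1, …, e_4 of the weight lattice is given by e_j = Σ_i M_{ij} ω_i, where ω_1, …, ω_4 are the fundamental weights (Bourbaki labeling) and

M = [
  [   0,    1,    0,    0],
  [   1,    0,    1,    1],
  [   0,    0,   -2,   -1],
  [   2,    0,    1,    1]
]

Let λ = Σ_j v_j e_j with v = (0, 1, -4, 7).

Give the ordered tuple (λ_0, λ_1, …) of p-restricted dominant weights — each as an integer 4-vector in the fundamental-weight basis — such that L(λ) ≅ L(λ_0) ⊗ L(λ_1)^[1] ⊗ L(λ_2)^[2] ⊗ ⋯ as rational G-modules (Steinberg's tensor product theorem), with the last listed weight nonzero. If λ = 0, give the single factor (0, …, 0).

((1, 1, 1, 1), (0, 1, 0, 1))

Change of basis e → ω: c = M·v where v = (0, 1, -4, 7):
  c_1 = 0·0 + 1·1 + (0)·(-4) + 0·7 = 1
  c_2 = 1·0 + 0·1 + (1)·(-4) + 1·7 = 3
  c_3 = 0·0 + 0·1 + (-2)·(-4) + (-1)·(7) = 1
  c_4 = 2·0 + 0·1 + (1)·(-4) + 1·7 = 3
p = 2; digits c_i = Σ_j d_{ij}·2^j, 0 ≤ d_{ij} < 2:
  c_1 = 1 = 1·2^0
  c_2 = 3 = 1·2^0 + 1·2^1
  c_3 = 1 = 1·2^0
  c_4 = 3 = 1·2^0 + 1·2^1
p-restricted factor λ_0 = (1, 1, 1, 1)
p-restricted factor λ_1 = (0, 1, 0, 1)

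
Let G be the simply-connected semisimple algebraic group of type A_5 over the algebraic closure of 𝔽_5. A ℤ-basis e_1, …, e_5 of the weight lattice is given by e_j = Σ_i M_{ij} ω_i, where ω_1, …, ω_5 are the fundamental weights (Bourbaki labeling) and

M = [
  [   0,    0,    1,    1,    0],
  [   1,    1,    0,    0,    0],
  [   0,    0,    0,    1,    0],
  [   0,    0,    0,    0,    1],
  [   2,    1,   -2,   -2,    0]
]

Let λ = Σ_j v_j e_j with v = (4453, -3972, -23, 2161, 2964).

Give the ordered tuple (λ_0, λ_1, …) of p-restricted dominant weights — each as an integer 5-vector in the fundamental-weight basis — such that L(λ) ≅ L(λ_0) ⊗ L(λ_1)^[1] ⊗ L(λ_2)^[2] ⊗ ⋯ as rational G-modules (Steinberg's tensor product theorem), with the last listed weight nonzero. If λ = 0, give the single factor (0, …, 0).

In the fundamental-weight basis, λ has coordinates c = M·v (v = (4453, -3972, -23, 2161, 2964)):
  c_1 = 0*4453 + 0*-3972 + 1*-23 + 1*2161 + 0*2964 = 2138
  c_2 = 1*4453 + 1*-3972 + 0*-23 + 0*2161 + 0*2964 = 481
  c_3 = 0*4453 + 0*-3972 + 0*-23 + 1*2161 + 0*2964 = 2161
  c_4 = 0*4453 + 0*-3972 + 0*-23 + 0*2161 + 1*2964 = 2964
  c_5 = 2*4453 + 1*-3972 + -2*-23 + -2*2161 + 0*2964 = 658
p = 5; digits c_i = Σ_j d_{ij}·5^j, 0 ≤ d_{ij} < 5:
  c_1 = 2138 = 3·5^0 + 2·5^1 + 0·5^2 + 2·5^3 + 3·5^4
  c_2 = 481 = 1·5^0 + 1·5^1 + 4·5^2 + 3·5^3
  c_3 = 2161 = 1·5^0 + 2·5^1 + 1·5^2 + 2·5^3 + 3·5^4
  c_4 = 2964 = 4·5^0 + 2·5^1 + 3·5^2 + 3·5^3 + 4·5^4
  c_5 = 658 = 3·5^0 + 1·5^1 + 1·5^2 + 0·5^3 + 1·5^4
p-restricted factor λ_0 = (3, 1, 1, 4, 3)
p-restricted factor λ_1 = (2, 1, 2, 2, 1)
p-restricted factor λ_2 = (0, 4, 1, 3, 1)
p-restricted factor λ_3 = (2, 3, 2, 3, 0)
p-restricted factor λ_4 = (3, 0, 3, 4, 1)

((3, 1, 1, 4, 3), (2, 1, 2, 2, 1), (0, 4, 1, 3, 1), (2, 3, 2, 3, 0), (3, 0, 3, 4, 1))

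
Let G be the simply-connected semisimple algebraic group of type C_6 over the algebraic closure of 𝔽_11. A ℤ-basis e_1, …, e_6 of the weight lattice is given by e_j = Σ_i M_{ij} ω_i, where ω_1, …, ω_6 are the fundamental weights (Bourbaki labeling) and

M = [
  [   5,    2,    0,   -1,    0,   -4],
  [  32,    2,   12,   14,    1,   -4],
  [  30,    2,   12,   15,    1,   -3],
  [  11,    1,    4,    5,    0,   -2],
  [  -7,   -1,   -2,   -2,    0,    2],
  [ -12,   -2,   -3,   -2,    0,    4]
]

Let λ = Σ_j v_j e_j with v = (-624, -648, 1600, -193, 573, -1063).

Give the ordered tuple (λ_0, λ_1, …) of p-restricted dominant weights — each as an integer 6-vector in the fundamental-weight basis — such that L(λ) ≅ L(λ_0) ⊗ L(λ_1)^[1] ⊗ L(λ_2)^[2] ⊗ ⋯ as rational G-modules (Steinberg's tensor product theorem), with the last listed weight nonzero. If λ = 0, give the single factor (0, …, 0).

((7, 4, 7, 5, 10, 8), (2, 5, 4, 4, 6, 10))

Change of basis e → ω: c = M·v where v = (-624, -648, 1600, -193, 573, -1063):
  c_1 = (5)·(-624) + (2)·(-648) + 0·1600 + (-1)·(-193) + 0·573 + (-4)·(-1063) = 29
  c_2 = (32)·(-624) + (2)·(-648) + 12·1600 + (14)·(-193) + 1·573 + (-4)·(-1063) = 59
  c_3 = (30)·(-624) + (2)·(-648) + 12·1600 + (15)·(-193) + 1·573 + (-3)·(-1063) = 51
  c_4 = (11)·(-624) + (1)·(-648) + 4·1600 + (5)·(-193) + 0·573 + (-2)·(-1063) = 49
  c_5 = (-7)·(-624) + (-1)·(-648) + (-2)·(1600) + (-2)·(-193) + 0·573 + (2)·(-1063) = 76
  c_6 = (-12)·(-624) + (-2)·(-648) + (-3)·(1600) + (-2)·(-193) + 0·573 + (4)·(-1063) = 118
Writing each c_i in base p = 11:
  c_1 = 29 = 7·11^0 + 2·11^1
  c_2 = 59 = 4·11^0 + 5·11^1
  c_3 = 51 = 7·11^0 + 4·11^1
  c_4 = 49 = 5·11^0 + 4·11^1
  c_5 = 76 = 10·11^0 + 6·11^1
  c_6 = 118 = 8·11^0 + 10·11^1
Factor λ_0 = (7, 4, 7, 5, 10, 8)
Factor λ_1 = (2, 5, 4, 4, 6, 10)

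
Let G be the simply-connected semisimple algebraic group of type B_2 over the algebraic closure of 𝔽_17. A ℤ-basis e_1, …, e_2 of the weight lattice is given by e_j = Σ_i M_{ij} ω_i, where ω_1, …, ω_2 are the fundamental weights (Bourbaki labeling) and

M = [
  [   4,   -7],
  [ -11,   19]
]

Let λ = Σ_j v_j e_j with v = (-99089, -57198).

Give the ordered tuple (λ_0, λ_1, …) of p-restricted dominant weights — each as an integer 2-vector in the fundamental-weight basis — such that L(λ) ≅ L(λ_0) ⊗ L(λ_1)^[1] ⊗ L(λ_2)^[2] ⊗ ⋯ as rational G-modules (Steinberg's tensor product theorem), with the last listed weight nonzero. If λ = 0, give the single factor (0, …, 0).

((1, 4), (16, 2), (13, 11))

Change of basis e → ω: c = M·v where v = (-99089, -57198):
  c_1 = 4*-99089 + -7*-57198 = 4030
  c_2 = -11*-99089 + 19*-57198 = 3217
Writing each c_i in base p = 17:
  c_1 = 4030 = 1·17^0 + 16·17^1 + 13·17^2
  c_2 = 3217 = 4·17^0 + 2·17^1 + 11·17^2
Factor λ_0 = (1, 4)
Factor λ_1 = (16, 2)
Factor λ_2 = (13, 11)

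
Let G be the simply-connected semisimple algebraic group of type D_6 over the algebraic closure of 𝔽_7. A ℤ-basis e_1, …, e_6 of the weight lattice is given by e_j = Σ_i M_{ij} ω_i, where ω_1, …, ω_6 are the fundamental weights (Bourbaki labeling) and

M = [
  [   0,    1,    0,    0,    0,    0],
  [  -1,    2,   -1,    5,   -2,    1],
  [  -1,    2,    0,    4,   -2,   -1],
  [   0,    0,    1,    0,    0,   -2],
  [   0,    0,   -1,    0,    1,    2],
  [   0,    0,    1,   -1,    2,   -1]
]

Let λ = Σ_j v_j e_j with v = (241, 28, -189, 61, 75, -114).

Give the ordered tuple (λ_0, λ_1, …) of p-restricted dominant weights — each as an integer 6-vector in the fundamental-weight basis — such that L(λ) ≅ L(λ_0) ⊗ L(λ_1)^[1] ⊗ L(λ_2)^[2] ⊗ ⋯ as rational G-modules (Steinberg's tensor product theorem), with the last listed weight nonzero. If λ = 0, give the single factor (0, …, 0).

((0, 3, 2, 4, 1, 0), (4, 6, 3, 5, 5, 2))

Compute c_i = Σ_j M_{ij} v_j with v = (241, 28, -189, 61, 75, -114):
  c_1 = (0)·(241) + (1)·(28) + (0)·(-189) + (0)·(61) + (0)·(75) + (0)·(-114) = 28
  c_2 = (-1)·(241) + (2)·(28) + (-1)·(-189) + (5)·(61) + (-2)·(75) + (1)·(-114) = 45
  c_3 = (-1)·(241) + (2)·(28) + (0)·(-189) + (4)·(61) + (-2)·(75) + (-1)·(-114) = 23
  c_4 = (0)·(241) + (0)·(28) + (1)·(-189) + (0)·(61) + (0)·(75) + (-2)·(-114) = 39
  c_5 = (0)·(241) + (0)·(28) + (-1)·(-189) + (0)·(61) + (1)·(75) + (2)·(-114) = 36
  c_6 = (0)·(241) + (0)·(28) + (1)·(-189) + (-1)·(61) + (2)·(75) + (-1)·(-114) = 14
Expand coordinatewise in base 7:
  c_1 = 28 = 0·7^0 + 4·7^1
  c_2 = 45 = 3·7^0 + 6·7^1
  c_3 = 23 = 2·7^0 + 3·7^1
  c_4 = 39 = 4·7^0 + 5·7^1
  c_5 = 36 = 1·7^0 + 5·7^1
  c_6 = 14 = 0·7^0 + 2·7^1
Factor λ_0 = (0, 3, 2, 4, 1, 0)
Factor λ_1 = (4, 6, 3, 5, 5, 2)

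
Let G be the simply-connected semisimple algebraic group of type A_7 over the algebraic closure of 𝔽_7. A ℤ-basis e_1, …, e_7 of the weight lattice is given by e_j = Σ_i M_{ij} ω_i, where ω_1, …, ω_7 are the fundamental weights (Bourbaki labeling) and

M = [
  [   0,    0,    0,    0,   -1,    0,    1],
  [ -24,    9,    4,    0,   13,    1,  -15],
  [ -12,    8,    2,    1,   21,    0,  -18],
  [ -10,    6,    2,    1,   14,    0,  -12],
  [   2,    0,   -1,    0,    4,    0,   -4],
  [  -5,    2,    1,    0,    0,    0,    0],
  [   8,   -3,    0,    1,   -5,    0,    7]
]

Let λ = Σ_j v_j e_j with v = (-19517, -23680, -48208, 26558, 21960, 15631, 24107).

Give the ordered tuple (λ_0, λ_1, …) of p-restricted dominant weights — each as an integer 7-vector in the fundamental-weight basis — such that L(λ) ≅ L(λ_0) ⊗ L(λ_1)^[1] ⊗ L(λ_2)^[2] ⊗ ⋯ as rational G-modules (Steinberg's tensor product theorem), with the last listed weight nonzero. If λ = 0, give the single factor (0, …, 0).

In the fundamental-weight basis, λ has coordinates c = M·v (v = (-19517, -23680, -48208, 26558, 21960, 15631, 24107)):
  c_1 = 0*-19517 + 0*-23680 + 0*-48208 + 0*26558 + -1*21960 + 0*15631 + 1*24107 = 2147
  c_2 = -24*-19517 + 9*-23680 + 4*-48208 + 0*26558 + 13*21960 + 1*15631 + -15*24107 = 1962
  c_3 = -12*-19517 + 8*-23680 + 2*-48208 + 1*26558 + 21*21960 + 0*15631 + -18*24107 = 2140
  c_4 = -10*-19517 + 6*-23680 + 2*-48208 + 1*26558 + 14*21960 + 0*15631 + -12*24107 = 1388
  c_5 = 2*-19517 + 0*-23680 + -1*-48208 + 0*26558 + 4*21960 + 0*15631 + -4*24107 = 586
  c_6 = -5*-19517 + 2*-23680 + 1*-48208 + 0*26558 + 0*21960 + 0*15631 + 0*24107 = 2017
  c_7 = 8*-19517 + -3*-23680 + 0*-48208 + 1*26558 + -5*21960 + 0*15631 + 7*24107 = 411
Expand coordinatewise in base 7:
  c_1 = 2147 = 5·7^0 + 5·7^1 + 1·7^2 + 6·7^3
  c_2 = 1962 = 2·7^0 + 0·7^1 + 5·7^2 + 5·7^3
  c_3 = 2140 = 5·7^0 + 4·7^1 + 1·7^2 + 6·7^3
  c_4 = 1388 = 2·7^0 + 2·7^1 + 0·7^2 + 4·7^3
  c_5 = 586 = 5·7^0 + 6·7^1 + 4·7^2 + 1·7^3
  c_6 = 2017 = 1·7^0 + 1·7^1 + 6·7^2 + 5·7^3
  c_7 = 411 = 5·7^0 + 2·7^1 + 1·7^2 + 1·7^3
Factor λ_0 = (5, 2, 5, 2, 5, 1, 5)
Factor λ_1 = (5, 0, 4, 2, 6, 1, 2)
Factor λ_2 = (1, 5, 1, 0, 4, 6, 1)
Factor λ_3 = (6, 5, 6, 4, 1, 5, 1)

((5, 2, 5, 2, 5, 1, 5), (5, 0, 4, 2, 6, 1, 2), (1, 5, 1, 0, 4, 6, 1), (6, 5, 6, 4, 1, 5, 1))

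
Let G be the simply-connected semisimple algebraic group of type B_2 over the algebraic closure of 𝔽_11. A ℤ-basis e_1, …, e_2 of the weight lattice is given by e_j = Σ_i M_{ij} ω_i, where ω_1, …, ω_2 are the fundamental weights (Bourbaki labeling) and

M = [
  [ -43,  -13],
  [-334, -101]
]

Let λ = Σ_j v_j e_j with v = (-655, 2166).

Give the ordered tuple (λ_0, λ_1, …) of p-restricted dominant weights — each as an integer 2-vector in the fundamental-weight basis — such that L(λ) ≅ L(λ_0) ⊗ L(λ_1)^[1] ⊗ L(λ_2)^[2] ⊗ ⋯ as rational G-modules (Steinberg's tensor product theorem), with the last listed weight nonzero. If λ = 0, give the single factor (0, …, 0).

Compute c_i = Σ_j M_{ij} v_j with v = (-655, 2166):
  c_1 = (-43)·(-655) + (-13)·(2166) = 7
  c_2 = (-334)·(-655) + (-101)·(2166) = 4
p = 11; digits c_i = Σ_j d_{ij}·11^j, 0 ≤ d_{ij} < 11:
  c_1 = 7 = 7·11^0
  c_2 = 4 = 4·11^0
λ_0 = (7, 4)

((7, 4),)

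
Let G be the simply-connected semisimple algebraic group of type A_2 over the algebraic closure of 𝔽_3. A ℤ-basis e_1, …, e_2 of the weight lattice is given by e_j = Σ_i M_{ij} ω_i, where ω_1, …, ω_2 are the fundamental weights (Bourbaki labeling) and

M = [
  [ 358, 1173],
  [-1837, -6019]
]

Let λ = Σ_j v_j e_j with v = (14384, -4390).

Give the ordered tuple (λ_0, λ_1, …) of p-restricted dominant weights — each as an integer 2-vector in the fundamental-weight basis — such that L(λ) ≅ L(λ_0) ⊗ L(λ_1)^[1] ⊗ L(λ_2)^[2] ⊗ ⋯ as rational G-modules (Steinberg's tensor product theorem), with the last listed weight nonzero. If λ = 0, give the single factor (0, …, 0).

In the fundamental-weight basis, λ has coordinates c = M·v (v = (14384, -4390)):
  c_1 = (358)·(14384) + (1173)·(-4390) = 2
  c_2 = (-1837)·(14384) + (-6019)·(-4390) = 2
Expand coordinatewise in base 3:
  c_1 = 2 = 2·3^0
  c_2 = 2 = 2·3^0
p-restricted factor λ_0 = (2, 2)

((2, 2),)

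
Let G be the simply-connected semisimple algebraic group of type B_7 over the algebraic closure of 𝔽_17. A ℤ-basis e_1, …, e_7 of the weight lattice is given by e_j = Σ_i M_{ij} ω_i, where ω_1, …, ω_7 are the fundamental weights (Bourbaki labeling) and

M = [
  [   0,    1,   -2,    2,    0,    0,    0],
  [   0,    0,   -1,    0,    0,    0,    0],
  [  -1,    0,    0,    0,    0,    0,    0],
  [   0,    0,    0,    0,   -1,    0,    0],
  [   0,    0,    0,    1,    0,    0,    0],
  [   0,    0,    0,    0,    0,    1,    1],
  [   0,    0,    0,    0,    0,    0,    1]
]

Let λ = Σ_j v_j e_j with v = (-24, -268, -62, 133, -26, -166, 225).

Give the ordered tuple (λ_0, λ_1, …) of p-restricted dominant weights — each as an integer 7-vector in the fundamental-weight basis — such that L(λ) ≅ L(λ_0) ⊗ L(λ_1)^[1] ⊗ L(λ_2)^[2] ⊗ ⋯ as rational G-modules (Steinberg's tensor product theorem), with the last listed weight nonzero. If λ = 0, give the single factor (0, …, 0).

Change of basis e → ω: c = M·v where v = (-24, -268, -62, 133, -26, -166, 225):
  c_1 = (0)·(-24) + (1)·(-268) + (-2)·(-62) + (2)·(133) + (0)·(-26) + (0)·(-166) + (0)·(225) = 122
  c_2 = (0)·(-24) + (0)·(-268) + (-1)·(-62) + (0)·(133) + (0)·(-26) + (0)·(-166) + (0)·(225) = 62
  c_3 = (-1)·(-24) + (0)·(-268) + (0)·(-62) + (0)·(133) + (0)·(-26) + (0)·(-166) + (0)·(225) = 24
  c_4 = (0)·(-24) + (0)·(-268) + (0)·(-62) + (0)·(133) + (-1)·(-26) + (0)·(-166) + (0)·(225) = 26
  c_5 = (0)·(-24) + (0)·(-268) + (0)·(-62) + (1)·(133) + (0)·(-26) + (0)·(-166) + (0)·(225) = 133
  c_6 = (0)·(-24) + (0)·(-268) + (0)·(-62) + (0)·(133) + (0)·(-26) + (1)·(-166) + (1)·(225) = 59
  c_7 = (0)·(-24) + (0)·(-268) + (0)·(-62) + (0)·(133) + (0)·(-26) + (0)·(-166) + (1)·(225) = 225
Expand coordinatewise in base 17:
  c_1 = 122 = 3·17^0 + 7·17^1
  c_2 = 62 = 11·17^0 + 3·17^1
  c_3 = 24 = 7·17^0 + 1·17^1
  c_4 = 26 = 9·17^0 + 1·17^1
  c_5 = 133 = 14·17^0 + 7·17^1
  c_6 = 59 = 8·17^0 + 3·17^1
  c_7 = 225 = 4·17^0 + 13·17^1
Factor λ_0 = (3, 11, 7, 9, 14, 8, 4)
Factor λ_1 = (7, 3, 1, 1, 7, 3, 13)

((3, 11, 7, 9, 14, 8, 4), (7, 3, 1, 1, 7, 3, 13))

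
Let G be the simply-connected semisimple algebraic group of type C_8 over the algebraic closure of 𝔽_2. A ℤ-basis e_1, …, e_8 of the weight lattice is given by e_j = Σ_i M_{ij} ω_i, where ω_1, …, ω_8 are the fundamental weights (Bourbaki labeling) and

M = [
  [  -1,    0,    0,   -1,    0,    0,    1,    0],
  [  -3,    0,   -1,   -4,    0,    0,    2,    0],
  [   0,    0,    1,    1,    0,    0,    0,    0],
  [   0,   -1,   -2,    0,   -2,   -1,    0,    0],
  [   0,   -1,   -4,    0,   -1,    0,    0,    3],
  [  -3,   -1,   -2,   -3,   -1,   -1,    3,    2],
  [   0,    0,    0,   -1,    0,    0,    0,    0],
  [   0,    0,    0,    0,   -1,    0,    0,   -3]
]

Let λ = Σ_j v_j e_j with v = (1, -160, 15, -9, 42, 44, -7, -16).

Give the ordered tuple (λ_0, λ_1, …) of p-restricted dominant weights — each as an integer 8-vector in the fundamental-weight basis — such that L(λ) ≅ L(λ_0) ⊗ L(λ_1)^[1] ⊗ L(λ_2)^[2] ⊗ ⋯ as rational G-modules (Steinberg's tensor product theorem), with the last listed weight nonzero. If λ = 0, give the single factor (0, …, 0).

ω-coordinates c = M·v, v = (1, -160, 15, -9, 42, 44, -7, -16):
  c_1 = (-1)·(1) + (0)·(-160) + 0·15 + (-1)·(-9) + 0·42 + 0·44 + (1)·(-7) + (0)·(-16) = 1
  c_2 = (-3)·(1) + (0)·(-160) + (-1)·(15) + (-4)·(-9) + 0·42 + 0·44 + (2)·(-7) + (0)·(-16) = 4
  c_3 = 0·1 + (0)·(-160) + 1·15 + (1)·(-9) + 0·42 + 0·44 + (0)·(-7) + (0)·(-16) = 6
  c_4 = 0·1 + (-1)·(-160) + (-2)·(15) + (0)·(-9) + (-2)·(42) + (-1)·(44) + (0)·(-7) + (0)·(-16) = 2
  c_5 = 0·1 + (-1)·(-160) + (-4)·(15) + (0)·(-9) + (-1)·(42) + 0·44 + (0)·(-7) + (3)·(-16) = 10
  c_6 = (-3)·(1) + (-1)·(-160) + (-2)·(15) + (-3)·(-9) + (-1)·(42) + (-1)·(44) + (3)·(-7) + (2)·(-16) = 15
  c_7 = 0·1 + (0)·(-160) + 0·15 + (-1)·(-9) + 0·42 + 0·44 + (0)·(-7) + (0)·(-16) = 9
  c_8 = 0·1 + (0)·(-160) + 0·15 + (0)·(-9) + (-1)·(42) + 0·44 + (0)·(-7) + (-3)·(-16) = 6
p = 2; digits c_i = Σ_j d_{ij}·2^j, 0 ≤ d_{ij} < 2:
  c_1 = 1 = 1·2^0
  c_2 = 4 = 0·2^0 + 0·2^1 + 1·2^2
  c_3 = 6 = 0·2^0 + 1·2^1 + 1·2^2
  c_4 = 2 = 0·2^0 + 1·2^1
  c_5 = 10 = 0·2^0 + 1·2^1 + 0·2^2 + 1·2^3
  c_6 = 15 = 1·2^0 + 1·2^1 + 1·2^2 + 1·2^3
  c_7 = 9 = 1·2^0 + 0·2^1 + 0·2^2 + 1·2^3
  c_8 = 6 = 0·2^0 + 1·2^1 + 1·2^2
λ_0 = (1, 0, 0, 0, 0, 1, 1, 0)
λ_1 = (0, 0, 1, 1, 1, 1, 0, 1)
λ_2 = (0, 1, 1, 0, 0, 1, 0, 1)
λ_3 = (0, 0, 0, 0, 1, 1, 1, 0)

((1, 0, 0, 0, 0, 1, 1, 0), (0, 0, 1, 1, 1, 1, 0, 1), (0, 1, 1, 0, 0, 1, 0, 1), (0, 0, 0, 0, 1, 1, 1, 0))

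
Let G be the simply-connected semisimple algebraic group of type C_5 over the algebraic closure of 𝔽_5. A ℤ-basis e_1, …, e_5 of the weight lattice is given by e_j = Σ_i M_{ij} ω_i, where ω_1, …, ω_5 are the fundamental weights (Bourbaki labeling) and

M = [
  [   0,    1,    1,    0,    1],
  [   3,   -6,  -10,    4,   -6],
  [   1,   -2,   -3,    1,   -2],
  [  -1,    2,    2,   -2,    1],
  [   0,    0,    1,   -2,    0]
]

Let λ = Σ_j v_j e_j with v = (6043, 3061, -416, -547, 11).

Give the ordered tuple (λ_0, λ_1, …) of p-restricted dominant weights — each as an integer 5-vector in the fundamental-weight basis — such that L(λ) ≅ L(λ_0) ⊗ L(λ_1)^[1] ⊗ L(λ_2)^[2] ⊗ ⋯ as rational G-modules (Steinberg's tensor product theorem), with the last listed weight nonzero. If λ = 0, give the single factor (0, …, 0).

ω-coordinates c = M·v, v = (6043, 3061, -416, -547, 11):
  c_1 = 0·6043 + 1·3061 + (1)·(-416) + (0)·(-547) + 1·11 = 2656
  c_2 = 3·6043 + (-6)·(3061) + (-10)·(-416) + (4)·(-547) + (-6)·(11) = 1669
  c_3 = 1·6043 + (-2)·(3061) + (-3)·(-416) + (1)·(-547) + (-2)·(11) = 600
  c_4 = (-1)·(6043) + 2·3061 + (2)·(-416) + (-2)·(-547) + 1·11 = 352
  c_5 = 0·6043 + 0·3061 + (1)·(-416) + (-2)·(-547) + 0·11 = 678
Base-5 expansion of each c_i:
  c_1 = 2656 = 1·5^0 + 1·5^1 + 1·5^2 + 1·5^3 + 4·5^4
  c_2 = 1669 = 4·5^0 + 3·5^1 + 1·5^2 + 3·5^3 + 2·5^4
  c_3 = 600 = 0·5^0 + 0·5^1 + 4·5^2 + 4·5^3
  c_4 = 352 = 2·5^0 + 0·5^1 + 4·5^2 + 2·5^3
  c_5 = 678 = 3·5^0 + 0·5^1 + 2·5^2 + 0·5^3 + 1·5^4
Factor λ_0 = (1, 4, 0, 2, 3)
Factor λ_1 = (1, 3, 0, 0, 0)
Factor λ_2 = (1, 1, 4, 4, 2)
Factor λ_3 = (1, 3, 4, 2, 0)
Factor λ_4 = (4, 2, 0, 0, 1)

((1, 4, 0, 2, 3), (1, 3, 0, 0, 0), (1, 1, 4, 4, 2), (1, 3, 4, 2, 0), (4, 2, 0, 0, 1))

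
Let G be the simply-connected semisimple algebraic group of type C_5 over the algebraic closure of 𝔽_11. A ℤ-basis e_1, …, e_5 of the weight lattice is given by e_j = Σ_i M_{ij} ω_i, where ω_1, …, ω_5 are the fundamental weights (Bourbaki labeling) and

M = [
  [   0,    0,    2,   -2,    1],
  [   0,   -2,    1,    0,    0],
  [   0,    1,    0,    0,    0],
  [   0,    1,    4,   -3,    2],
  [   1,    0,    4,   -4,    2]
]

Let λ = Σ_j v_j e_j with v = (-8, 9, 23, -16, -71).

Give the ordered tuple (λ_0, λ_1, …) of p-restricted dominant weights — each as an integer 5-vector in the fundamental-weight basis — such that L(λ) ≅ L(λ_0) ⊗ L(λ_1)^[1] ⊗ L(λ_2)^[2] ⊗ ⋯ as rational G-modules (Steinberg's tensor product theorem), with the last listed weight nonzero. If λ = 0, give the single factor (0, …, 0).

Change of basis e → ω: c = M·v where v = (-8, 9, 23, -16, -71):
  c_1 = (0)·(-8) + (0)·(9) + (2)·(23) + (-2)·(-16) + (1)·(-71) = 7
  c_2 = (0)·(-8) + (-2)·(9) + (1)·(23) + (0)·(-16) + (0)·(-71) = 5
  c_3 = (0)·(-8) + (1)·(9) + (0)·(23) + (0)·(-16) + (0)·(-71) = 9
  c_4 = (0)·(-8) + (1)·(9) + (4)·(23) + (-3)·(-16) + (2)·(-71) = 7
  c_5 = (1)·(-8) + (0)·(9) + (4)·(23) + (-4)·(-16) + (2)·(-71) = 6
Base-11 expansion of each c_i:
  c_1 = 7 = 7·11^0
  c_2 = 5 = 5·11^0
  c_3 = 9 = 9·11^0
  c_4 = 7 = 7·11^0
  c_5 = 6 = 6·11^0
p-restricted factor λ_0 = (7, 5, 9, 7, 6)

((7, 5, 9, 7, 6),)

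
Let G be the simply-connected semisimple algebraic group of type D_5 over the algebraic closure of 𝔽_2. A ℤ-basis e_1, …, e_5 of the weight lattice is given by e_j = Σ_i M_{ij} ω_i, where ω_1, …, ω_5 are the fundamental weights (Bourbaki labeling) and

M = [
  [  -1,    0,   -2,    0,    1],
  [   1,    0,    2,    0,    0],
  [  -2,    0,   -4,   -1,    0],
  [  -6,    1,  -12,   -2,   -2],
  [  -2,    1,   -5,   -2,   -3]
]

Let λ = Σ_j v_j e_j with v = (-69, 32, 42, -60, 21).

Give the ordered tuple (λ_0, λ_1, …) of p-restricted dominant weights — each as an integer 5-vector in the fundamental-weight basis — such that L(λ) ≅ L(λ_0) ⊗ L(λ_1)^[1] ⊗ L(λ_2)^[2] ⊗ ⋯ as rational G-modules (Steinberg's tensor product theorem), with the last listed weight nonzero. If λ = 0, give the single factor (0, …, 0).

((0, 1, 0, 0, 1), (1, 1, 1, 0, 0), (1, 1, 1, 1, 0), (0, 1, 1, 0, 0), (0, 0, 1, 1, 1))

ω-coordinates c = M·v, v = (-69, 32, 42, -60, 21):
  c_1 = (-1)·(-69) + (0)·(32) + (-2)·(42) + (0)·(-60) + (1)·(21) = 6
  c_2 = (1)·(-69) + (0)·(32) + (2)·(42) + (0)·(-60) + (0)·(21) = 15
  c_3 = (-2)·(-69) + (0)·(32) + (-4)·(42) + (-1)·(-60) + (0)·(21) = 30
  c_4 = (-6)·(-69) + (1)·(32) + (-12)·(42) + (-2)·(-60) + (-2)·(21) = 20
  c_5 = (-2)·(-69) + (1)·(32) + (-5)·(42) + (-2)·(-60) + (-3)·(21) = 17
Expand coordinatewise in base 2:
  c_1 = 6 = 0·2^0 + 1·2^1 + 1·2^2
  c_2 = 15 = 1·2^0 + 1·2^1 + 1·2^2 + 1·2^3
  c_3 = 30 = 0·2^0 + 1·2^1 + 1·2^2 + 1·2^3 + 1·2^4
  c_4 = 20 = 0·2^0 + 0·2^1 + 1·2^2 + 0·2^3 + 1·2^4
  c_5 = 17 = 1·2^0 + 0·2^1 + 0·2^2 + 0·2^3 + 1·2^4
λ_0 = (0, 1, 0, 0, 1)
λ_1 = (1, 1, 1, 0, 0)
λ_2 = (1, 1, 1, 1, 0)
λ_3 = (0, 1, 1, 0, 0)
λ_4 = (0, 0, 1, 1, 1)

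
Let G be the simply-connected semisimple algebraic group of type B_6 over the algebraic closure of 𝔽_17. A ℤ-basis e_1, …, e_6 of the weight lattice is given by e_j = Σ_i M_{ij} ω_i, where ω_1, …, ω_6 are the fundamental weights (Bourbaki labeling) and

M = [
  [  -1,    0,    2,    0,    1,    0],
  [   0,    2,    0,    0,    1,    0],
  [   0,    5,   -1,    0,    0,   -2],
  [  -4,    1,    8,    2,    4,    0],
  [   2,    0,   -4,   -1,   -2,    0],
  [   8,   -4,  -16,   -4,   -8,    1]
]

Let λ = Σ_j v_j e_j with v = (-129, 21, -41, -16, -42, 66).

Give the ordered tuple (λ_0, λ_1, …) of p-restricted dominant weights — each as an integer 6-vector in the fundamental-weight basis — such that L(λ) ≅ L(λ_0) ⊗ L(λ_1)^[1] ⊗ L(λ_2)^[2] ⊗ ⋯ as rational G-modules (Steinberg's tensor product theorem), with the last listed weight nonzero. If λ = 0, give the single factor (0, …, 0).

((5, 0, 14, 9, 6, 6),)

Compute c_i = Σ_j M_{ij} v_j with v = (-129, 21, -41, -16, -42, 66):
  c_1 = (-1)·(-129) + 0·21 + (2)·(-41) + (0)·(-16) + (1)·(-42) + 0·66 = 5
  c_2 = (0)·(-129) + 2·21 + (0)·(-41) + (0)·(-16) + (1)·(-42) + 0·66 = 0
  c_3 = (0)·(-129) + 5·21 + (-1)·(-41) + (0)·(-16) + (0)·(-42) + (-2)·(66) = 14
  c_4 = (-4)·(-129) + 1·21 + (8)·(-41) + (2)·(-16) + (4)·(-42) + 0·66 = 9
  c_5 = (2)·(-129) + 0·21 + (-4)·(-41) + (-1)·(-16) + (-2)·(-42) + 0·66 = 6
  c_6 = (8)·(-129) + (-4)·(21) + (-16)·(-41) + (-4)·(-16) + (-8)·(-42) + 1·66 = 6
Base-17 expansion of each c_i:
  c_1 = 5 = 5·17^0
  c_2 = 0
  c_3 = 14 = 14·17^0
  c_4 = 9 = 9·17^0
  c_5 = 6 = 6·17^0
  c_6 = 6 = 6·17^0
p-restricted factor λ_0 = (5, 0, 14, 9, 6, 6)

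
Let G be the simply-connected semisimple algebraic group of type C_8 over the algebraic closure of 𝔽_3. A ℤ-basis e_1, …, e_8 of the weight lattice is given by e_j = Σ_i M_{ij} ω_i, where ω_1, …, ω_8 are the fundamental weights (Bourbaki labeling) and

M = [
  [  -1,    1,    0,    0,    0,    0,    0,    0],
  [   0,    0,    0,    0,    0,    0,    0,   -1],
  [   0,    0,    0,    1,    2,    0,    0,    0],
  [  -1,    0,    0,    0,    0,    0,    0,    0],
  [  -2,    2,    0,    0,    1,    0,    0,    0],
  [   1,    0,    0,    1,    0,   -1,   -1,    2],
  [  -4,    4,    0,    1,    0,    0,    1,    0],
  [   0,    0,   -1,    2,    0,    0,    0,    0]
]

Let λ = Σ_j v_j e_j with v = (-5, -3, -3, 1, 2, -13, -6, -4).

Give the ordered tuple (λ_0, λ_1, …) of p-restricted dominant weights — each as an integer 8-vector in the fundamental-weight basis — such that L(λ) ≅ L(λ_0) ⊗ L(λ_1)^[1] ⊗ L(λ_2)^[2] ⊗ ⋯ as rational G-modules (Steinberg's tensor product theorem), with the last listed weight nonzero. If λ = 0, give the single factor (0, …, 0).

((2, 1, 2, 2, 0, 1, 0, 2), (0, 1, 1, 1, 2, 2, 1, 1))

Converting to the ω-basis (c_i = row i of M dotted with v = (-5, -3, -3, 1, 2, -13, -6, -4)):
  c_1 = (-1)·(-5) + (1)·(-3) + (0)·(-3) + 0·1 + 0·2 + (0)·(-13) + (0)·(-6) + (0)·(-4) = 2
  c_2 = (0)·(-5) + (0)·(-3) + (0)·(-3) + 0·1 + 0·2 + (0)·(-13) + (0)·(-6) + (-1)·(-4) = 4
  c_3 = (0)·(-5) + (0)·(-3) + (0)·(-3) + 1·1 + 2·2 + (0)·(-13) + (0)·(-6) + (0)·(-4) = 5
  c_4 = (-1)·(-5) + (0)·(-3) + (0)·(-3) + 0·1 + 0·2 + (0)·(-13) + (0)·(-6) + (0)·(-4) = 5
  c_5 = (-2)·(-5) + (2)·(-3) + (0)·(-3) + 0·1 + 1·2 + (0)·(-13) + (0)·(-6) + (0)·(-4) = 6
  c_6 = (1)·(-5) + (0)·(-3) + (0)·(-3) + 1·1 + 0·2 + (-1)·(-13) + (-1)·(-6) + (2)·(-4) = 7
  c_7 = (-4)·(-5) + (4)·(-3) + (0)·(-3) + 1·1 + 0·2 + (0)·(-13) + (1)·(-6) + (0)·(-4) = 3
  c_8 = (0)·(-5) + (0)·(-3) + (-1)·(-3) + 2·1 + 0·2 + (0)·(-13) + (0)·(-6) + (0)·(-4) = 5
p = 3; digits c_i = Σ_j d_{ij}·3^j, 0 ≤ d_{ij} < 3:
  c_1 = 2 = 2·3^0
  c_2 = 4 = 1·3^0 + 1·3^1
  c_3 = 5 = 2·3^0 + 1·3^1
  c_4 = 5 = 2·3^0 + 1·3^1
  c_5 = 6 = 0·3^0 + 2·3^1
  c_6 = 7 = 1·3^0 + 2·3^1
  c_7 = 3 = 0·3^0 + 1·3^1
  c_8 = 5 = 2·3^0 + 1·3^1
λ_0 = (2, 1, 2, 2, 0, 1, 0, 2)
λ_1 = (0, 1, 1, 1, 2, 2, 1, 1)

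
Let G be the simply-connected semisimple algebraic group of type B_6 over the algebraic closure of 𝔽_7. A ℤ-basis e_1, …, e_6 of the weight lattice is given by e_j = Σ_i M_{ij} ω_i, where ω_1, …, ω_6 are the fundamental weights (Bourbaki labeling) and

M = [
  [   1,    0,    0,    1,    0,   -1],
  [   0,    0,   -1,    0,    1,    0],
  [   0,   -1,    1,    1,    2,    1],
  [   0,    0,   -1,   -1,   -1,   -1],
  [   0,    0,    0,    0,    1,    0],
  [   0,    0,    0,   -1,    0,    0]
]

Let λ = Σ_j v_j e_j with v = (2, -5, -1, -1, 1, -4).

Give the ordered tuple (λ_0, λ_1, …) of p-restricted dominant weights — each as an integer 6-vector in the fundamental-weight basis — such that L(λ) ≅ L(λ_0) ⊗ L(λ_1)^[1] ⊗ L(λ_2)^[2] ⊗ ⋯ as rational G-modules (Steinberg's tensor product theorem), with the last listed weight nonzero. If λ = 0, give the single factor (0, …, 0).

((5, 2, 1, 5, 1, 1),)

Compute c_i = Σ_j M_{ij} v_j with v = (2, -5, -1, -1, 1, -4):
  c_1 = 1·2 + (0)·(-5) + (0)·(-1) + (1)·(-1) + 0·1 + (-1)·(-4) = 5
  c_2 = 0·2 + (0)·(-5) + (-1)·(-1) + (0)·(-1) + 1·1 + (0)·(-4) = 2
  c_3 = 0·2 + (-1)·(-5) + (1)·(-1) + (1)·(-1) + 2·1 + (1)·(-4) = 1
  c_4 = 0·2 + (0)·(-5) + (-1)·(-1) + (-1)·(-1) + (-1)·(1) + (-1)·(-4) = 5
  c_5 = 0·2 + (0)·(-5) + (0)·(-1) + (0)·(-1) + 1·1 + (0)·(-4) = 1
  c_6 = 0·2 + (0)·(-5) + (0)·(-1) + (-1)·(-1) + 0·1 + (0)·(-4) = 1
Expand coordinatewise in base 7:
  c_1 = 5 = 5·7^0
  c_2 = 2 = 2·7^0
  c_3 = 1 = 1·7^0
  c_4 = 5 = 5·7^0
  c_5 = 1 = 1·7^0
  c_6 = 1 = 1·7^0
Factor λ_0 = (5, 2, 1, 5, 1, 1)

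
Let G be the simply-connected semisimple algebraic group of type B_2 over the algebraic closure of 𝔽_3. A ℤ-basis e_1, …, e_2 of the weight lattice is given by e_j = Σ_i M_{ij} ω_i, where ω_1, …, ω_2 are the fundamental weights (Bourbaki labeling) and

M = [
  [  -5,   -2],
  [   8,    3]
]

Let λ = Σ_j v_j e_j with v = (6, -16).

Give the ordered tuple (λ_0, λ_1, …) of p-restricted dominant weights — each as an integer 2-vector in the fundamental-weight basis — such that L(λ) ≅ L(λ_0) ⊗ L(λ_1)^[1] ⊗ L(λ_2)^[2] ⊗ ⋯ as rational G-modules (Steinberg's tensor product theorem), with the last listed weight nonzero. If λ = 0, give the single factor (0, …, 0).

In the fundamental-weight basis, λ has coordinates c = M·v (v = (6, -16)):
  c_1 = -5*6 + -2*-16 = 2
  c_2 = 8*6 + 3*-16 = 0
Writing each c_i in base p = 3:
  c_1 = 2 = 2·3^0
  c_2 = 0
p-restricted factor λ_0 = (2, 0)

((2, 0),)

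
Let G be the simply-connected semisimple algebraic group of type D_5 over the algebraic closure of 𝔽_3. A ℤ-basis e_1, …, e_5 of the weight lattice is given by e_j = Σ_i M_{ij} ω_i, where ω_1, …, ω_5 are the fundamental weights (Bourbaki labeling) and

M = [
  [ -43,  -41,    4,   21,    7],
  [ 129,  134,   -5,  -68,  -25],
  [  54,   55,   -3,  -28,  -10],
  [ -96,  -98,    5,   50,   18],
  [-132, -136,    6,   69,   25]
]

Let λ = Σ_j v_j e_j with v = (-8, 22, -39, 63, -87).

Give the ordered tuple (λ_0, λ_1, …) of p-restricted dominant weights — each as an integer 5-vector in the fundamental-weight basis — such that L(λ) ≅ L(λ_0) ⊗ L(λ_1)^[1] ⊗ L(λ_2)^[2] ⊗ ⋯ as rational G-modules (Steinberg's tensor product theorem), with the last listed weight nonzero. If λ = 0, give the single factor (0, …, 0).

In the fundamental-weight basis, λ has coordinates c = M·v (v = (-8, 22, -39, 63, -87)):
  c_1 = (-43)·(-8) + (-41)·(22) + (4)·(-39) + (21)·(63) + (7)·(-87) = 0
  c_2 = (129)·(-8) + (134)·(22) + (-5)·(-39) + (-68)·(63) + (-25)·(-87) = 2
  c_3 = (54)·(-8) + (55)·(22) + (-3)·(-39) + (-28)·(63) + (-10)·(-87) = 1
  c_4 = (-96)·(-8) + (-98)·(22) + (5)·(-39) + (50)·(63) + (18)·(-87) = 1
  c_5 = (-132)·(-8) + (-136)·(22) + (6)·(-39) + (69)·(63) + (25)·(-87) = 2
Expand coordinatewise in base 3:
  c_1 = 0
  c_2 = 2 = 2·3^0
  c_3 = 1 = 1·3^0
  c_4 = 1 = 1·3^0
  c_5 = 2 = 2·3^0
λ_0 = (0, 2, 1, 1, 2)

((0, 2, 1, 1, 2),)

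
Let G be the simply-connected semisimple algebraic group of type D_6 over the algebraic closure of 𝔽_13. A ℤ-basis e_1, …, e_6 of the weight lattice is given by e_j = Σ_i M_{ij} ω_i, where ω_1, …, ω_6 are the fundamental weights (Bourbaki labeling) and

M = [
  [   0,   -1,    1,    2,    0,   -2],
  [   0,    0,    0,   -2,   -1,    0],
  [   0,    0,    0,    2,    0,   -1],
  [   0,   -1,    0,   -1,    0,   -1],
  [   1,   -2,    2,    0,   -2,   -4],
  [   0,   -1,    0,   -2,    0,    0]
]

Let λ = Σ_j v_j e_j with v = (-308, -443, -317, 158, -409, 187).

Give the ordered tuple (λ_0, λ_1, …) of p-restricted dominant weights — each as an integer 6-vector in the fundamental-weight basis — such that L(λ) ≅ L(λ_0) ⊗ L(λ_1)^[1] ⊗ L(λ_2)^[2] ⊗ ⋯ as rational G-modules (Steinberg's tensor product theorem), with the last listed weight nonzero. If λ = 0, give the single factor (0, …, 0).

((3, 2, 12, 7, 1, 10), (5, 7, 9, 7, 1, 9))

Converting to the ω-basis (c_i = row i of M dotted with v = (-308, -443, -317, 158, -409, 187)):
  c_1 = (0)·(-308) + (-1)·(-443) + (1)·(-317) + 2·158 + (0)·(-409) + (-2)·(187) = 68
  c_2 = (0)·(-308) + (0)·(-443) + (0)·(-317) + (-2)·(158) + (-1)·(-409) + 0·187 = 93
  c_3 = (0)·(-308) + (0)·(-443) + (0)·(-317) + 2·158 + (0)·(-409) + (-1)·(187) = 129
  c_4 = (0)·(-308) + (-1)·(-443) + (0)·(-317) + (-1)·(158) + (0)·(-409) + (-1)·(187) = 98
  c_5 = (1)·(-308) + (-2)·(-443) + (2)·(-317) + 0·158 + (-2)·(-409) + (-4)·(187) = 14
  c_6 = (0)·(-308) + (-1)·(-443) + (0)·(-317) + (-2)·(158) + (0)·(-409) + 0·187 = 127
Base-13 expansion of each c_i:
  c_1 = 68 = 3·13^0 + 5·13^1
  c_2 = 93 = 2·13^0 + 7·13^1
  c_3 = 129 = 12·13^0 + 9·13^1
  c_4 = 98 = 7·13^0 + 7·13^1
  c_5 = 14 = 1·13^0 + 1·13^1
  c_6 = 127 = 10·13^0 + 9·13^1
p-restricted factor λ_0 = (3, 2, 12, 7, 1, 10)
p-restricted factor λ_1 = (5, 7, 9, 7, 1, 9)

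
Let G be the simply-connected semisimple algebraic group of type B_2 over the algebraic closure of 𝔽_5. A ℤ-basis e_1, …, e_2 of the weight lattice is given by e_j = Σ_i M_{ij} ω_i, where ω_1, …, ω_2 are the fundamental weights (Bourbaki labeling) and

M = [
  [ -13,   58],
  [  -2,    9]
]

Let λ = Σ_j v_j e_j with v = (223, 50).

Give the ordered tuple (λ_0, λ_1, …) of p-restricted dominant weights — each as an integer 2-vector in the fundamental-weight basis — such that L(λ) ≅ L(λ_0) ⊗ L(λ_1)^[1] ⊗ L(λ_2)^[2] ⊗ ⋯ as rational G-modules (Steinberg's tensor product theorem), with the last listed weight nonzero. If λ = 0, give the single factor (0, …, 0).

ω-coordinates c = M·v, v = (223, 50):
  c_1 = (-13)·(223) + (58)·(50) = 1
  c_2 = (-2)·(223) + (9)·(50) = 4
Base-5 expansion of each c_i:
  c_1 = 1 = 1·5^0
  c_2 = 4 = 4·5^0
Factor λ_0 = (1, 4)

((1, 4),)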